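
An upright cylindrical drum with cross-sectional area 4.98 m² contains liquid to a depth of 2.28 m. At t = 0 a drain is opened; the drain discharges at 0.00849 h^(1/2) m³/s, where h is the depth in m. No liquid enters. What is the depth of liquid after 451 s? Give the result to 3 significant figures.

1.27 m

A dh/dt = −Q_out = −0.00849 √h.
∫ h^(−1/2) dh = −(0.00849/A) ∫ dt, giving 2√h = 2√h₀ − (0.00849/A) t.
√h = √2.28 − 0.00849·451/(2·4.98) = 1.5100 − 0.38444 = 1.1255.
h = 1.1255² = 1.2668 m.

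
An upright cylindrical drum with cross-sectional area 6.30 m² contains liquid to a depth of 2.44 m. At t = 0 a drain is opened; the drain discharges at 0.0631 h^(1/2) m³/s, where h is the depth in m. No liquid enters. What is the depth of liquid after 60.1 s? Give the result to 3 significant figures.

Mass balance (ρ constant): A dh/dt = −0.0631 √h.
∫ h^(−1/2) dh = −(0.0631/A) ∫ dt, giving 2√h = 2√h₀ − (0.0631/A) t.
√h = √2.44 − 0.0631·60.1/(2·6.30) = 1.5620 − 0.30098 = 1.2611.
h = 1.2611² = 1.5903 m.

1.59 m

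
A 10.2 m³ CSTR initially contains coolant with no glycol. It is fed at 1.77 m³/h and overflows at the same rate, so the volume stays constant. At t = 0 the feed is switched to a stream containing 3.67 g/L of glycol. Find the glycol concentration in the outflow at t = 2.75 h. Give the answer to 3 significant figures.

Unsteady species balance (constant V, well mixed): V dC/dt = Q(C_in − C).
Time constant τ = V/Q = 10.2/1.77 = 5.7627 h.
Integrating: C(t) = C_in + (C₀ − C_in) e^(−t/τ).
C(2.75) = 3.67 + (0 − 3.67)·e^(−2.75/5.7627) = 3.67 + (-3.6700)·0.62051 = 1.3927 g/L.

1.39 g/L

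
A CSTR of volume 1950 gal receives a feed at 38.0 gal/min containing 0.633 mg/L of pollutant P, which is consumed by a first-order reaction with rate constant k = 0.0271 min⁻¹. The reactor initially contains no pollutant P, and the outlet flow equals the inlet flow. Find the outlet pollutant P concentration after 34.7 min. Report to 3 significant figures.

V dC/dt = Q(C_in − C) − k V C.
This is linear with rate a = Q/V + k = 0.046587 min⁻¹.
C_ss = Q C_in/(Q + kV) = 0.26478 mg/L; C(t) = C_ss + (C₀ − C_ss) e^(−a t).
C(34.7) = 0.26478 + (-0.26478)·e^(−0.046587·34.7) = 0.26478 + (-0.26478)·0.19858 = 0.21220 mg/L.

0.212 mg/L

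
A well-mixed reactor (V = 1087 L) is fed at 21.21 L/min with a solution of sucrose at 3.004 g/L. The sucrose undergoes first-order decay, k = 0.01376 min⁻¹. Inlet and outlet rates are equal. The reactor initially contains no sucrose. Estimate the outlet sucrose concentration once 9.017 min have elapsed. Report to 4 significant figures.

Species balance: V dC/dt = Q C_in − Q C − k V C.
dC/dt = (Q/V) C_in − (Q/V + k) C; effective rate a = Q/V + k = 0.0195124 + 0.01376 = 0.0332724 min⁻¹.
C_ss = Q C_in/(Q + kV) = 1.76168 g/L; C(t) = C_ss + (C₀ − C_ss) e^(−a t).
C(9.017) = 1.76168 + (-1.76168)·e^(−0.0332724·9.017) = 1.76168 + (-1.76168)·0.740805 = 0.456618 g/L.

0.4566 g/L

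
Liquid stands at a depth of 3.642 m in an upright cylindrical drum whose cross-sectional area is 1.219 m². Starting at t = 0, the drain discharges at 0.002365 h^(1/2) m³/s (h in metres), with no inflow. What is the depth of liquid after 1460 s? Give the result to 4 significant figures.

0.2422 m

A dh/dt = −Q_out = −0.002365 √h.
This is separable: 2 d(√h)/dt = −0.002365/A, so √h = √h₀ − (0.002365/(2A)) t.
√h = √3.642 − 0.002365·1460/(2·1.219) = 1.90840 − 1.41628 = 0.492119.
h = 0.492119² = 0.242181 m.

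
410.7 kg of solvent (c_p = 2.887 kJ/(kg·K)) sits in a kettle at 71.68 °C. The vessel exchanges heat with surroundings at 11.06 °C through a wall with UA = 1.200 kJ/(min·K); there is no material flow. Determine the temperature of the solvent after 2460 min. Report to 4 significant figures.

16.09 °C

Lumped-capacitance energy balance: M c_p dT/dt = UA(T_amb − T).
dT/dt = (T_ss − T)/τ with T_ss = T_amb = 11.0600 °C, τ = M c_p/UA = 410.7·2.887/1.200 = 988.076 min.
Integrating: T(t) = T_ss + (T₀ − T_ss) e^(−t/τ).
T(2460) = 11.0600 + (60.6200)·0.0829359 = 16.0876 °C.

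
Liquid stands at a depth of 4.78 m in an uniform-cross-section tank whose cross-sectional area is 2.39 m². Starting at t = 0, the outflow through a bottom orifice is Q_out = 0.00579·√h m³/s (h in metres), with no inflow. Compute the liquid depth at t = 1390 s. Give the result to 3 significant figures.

A dh/dt = −Q_out = −0.00579 √h.
This is separable: 2 d(√h)/dt = −0.00579/A, so √h = √h₀ − (0.00579/(2A)) t.
√h = √4.78 − 0.00579·1390/(2·2.39) = 2.1863 − 1.6837 = 0.50262.
h = 0.50262² = 0.25263 m.

0.253 m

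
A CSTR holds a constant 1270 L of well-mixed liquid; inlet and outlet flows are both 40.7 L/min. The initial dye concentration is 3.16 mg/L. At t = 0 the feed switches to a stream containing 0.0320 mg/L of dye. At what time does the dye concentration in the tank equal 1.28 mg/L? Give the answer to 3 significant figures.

Accumulation = in − out for the solute gives V dC/dt = Q(C_in − C), so τ = V/Q = 31.204 min.
C(t) = C_in + (C₀ − C_in) e^(−t/τ). Set C = 1.28 and solve for t:
e^(−t/τ) = (C − C_in)/(C₀ − C_in) = (1.28 − 0.0320)/(3.16 − 0.0320) = 0.39898
t = −τ ln(…) = 31.204 × 0.91885 = 28.672 min.

28.7 min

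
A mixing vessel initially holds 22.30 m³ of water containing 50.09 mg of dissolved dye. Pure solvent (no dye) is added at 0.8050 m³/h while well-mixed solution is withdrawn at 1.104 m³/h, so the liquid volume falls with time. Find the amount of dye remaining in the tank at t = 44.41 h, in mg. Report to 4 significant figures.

Let m(t) be the amount of dye. Volume: V(t) = V₀ + (Q_in − Q_out) t = 22.30 − 0.299000 t; V(44.41) = 9.02141 m³.
Species balance (pure solvent in): dm/dt = −Q_out · m/V(t).
Separate: dm/m = −Q_out dt/V(t) ⇒ ln(m/m₀) = −(Q_out/(Q_in−Q_out)) ln(V/V₀).
m = m₀ (V₀/V)^(Q_out/(Q_in−Q_out)) = 50.09 × (22.30/9.02141)^(-3.69231) = 1.77240 mg.

1.772 mg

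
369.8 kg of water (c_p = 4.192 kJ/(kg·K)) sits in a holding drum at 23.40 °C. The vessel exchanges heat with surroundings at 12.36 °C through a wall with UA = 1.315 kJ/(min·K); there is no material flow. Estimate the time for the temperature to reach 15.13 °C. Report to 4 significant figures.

1630 min

Lumped-capacitance energy balance: M c_p dT/dt = UA(T_amb − T).
τ = M c_p/UA = 1178.86 min; T_ss = T_amb = 12.3600 °C.
T(t) = T_ss + (T₀ − T_ss)e^(−t/τ); set T = 15.13:
t = −τ ln[(T − T_ss)/(T₀ − T_ss)] = −1178.86 · ln(0.250906) = 1629.98 min.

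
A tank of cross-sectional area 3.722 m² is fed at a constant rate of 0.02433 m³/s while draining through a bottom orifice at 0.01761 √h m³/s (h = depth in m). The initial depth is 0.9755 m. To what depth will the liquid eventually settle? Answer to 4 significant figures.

A dh/dt = Q_in − 0.01761 √h. Steady state requires inflow = outflow:
Q_in = 0.01761 √h_ss ⇒ √h_ss = 0.02433/0.01761 = 1.38160.
h_ss = 1.38160² = 1.90882 m. (Since h₀ = 0.9755 m < h_ss, the level will rise toward this value.)

1.909 m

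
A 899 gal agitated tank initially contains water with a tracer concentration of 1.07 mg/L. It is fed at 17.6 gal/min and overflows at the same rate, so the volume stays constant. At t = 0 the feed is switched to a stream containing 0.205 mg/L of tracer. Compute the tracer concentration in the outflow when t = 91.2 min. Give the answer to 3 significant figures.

0.350 mg/L

Species balance on the tank: V dC/dt = Q(C_in − C).
Time constant τ = V/Q = 899/17.6 = 51.080 min.
C approaches C_in exponentially: C(t) = C_in + (C₀ − C_in) e^(−t/τ).
C(91.2) = 0.205 + (1.07 − 0.205)·e^(−91.2/51.080) = 0.205 + (0.86500)·0.16772 = 0.35008 mg/L.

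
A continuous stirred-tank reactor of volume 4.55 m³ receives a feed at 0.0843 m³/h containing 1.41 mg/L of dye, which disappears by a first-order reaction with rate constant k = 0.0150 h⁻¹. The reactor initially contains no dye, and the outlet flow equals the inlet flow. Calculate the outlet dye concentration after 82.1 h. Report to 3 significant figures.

0.729 mg/L

Species balance: V dC/dt = Q C_in − Q C − k V C.
This is linear with rate a = Q/V + k = 0.033527 h⁻¹.
C_ss = Q C_in/(Q + kV) = 0.77917 mg/L; C(t) = C_ss + (C₀ − C_ss) e^(−a t).
C(82.1) = 0.77917 + (-0.77917)·e^(−0.033527·82.1) = 0.77917 + (-0.77917)·0.063762 = 0.72949 mg/L.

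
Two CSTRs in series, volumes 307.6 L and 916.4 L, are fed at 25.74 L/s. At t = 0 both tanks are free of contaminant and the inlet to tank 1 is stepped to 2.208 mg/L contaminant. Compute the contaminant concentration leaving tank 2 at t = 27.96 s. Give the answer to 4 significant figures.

Species balance on tank i: dCᵢ/dt = (Cᵢ₋₁ − Cᵢ)/τᵢ with τᵢ = Vᵢ/Q.
τ₁ = 307.6/25.74 = 11.9503 s; τ₂ = 916.4/25.74 = 35.6022 s.
Solving the cascade with C₁(0)=C₂(0)=0 gives C₂(t) = C_in[1 − (τ₁ e^(−t/τ₁) − τ₂ e^(−t/τ₂))/(τ₁ − τ₂)].
At t = 27.96: e^(−t/τ₁) = 0.0963570, e^(−t/τ₂) = 0.455962.
C₂ = 2.208·[1 − (11.9503·0.0963570 − 35.6022·0.455962)/(-23.6519)] = 2.208·0.362345 = 0.800058 mg/L.

0.8001 mg/L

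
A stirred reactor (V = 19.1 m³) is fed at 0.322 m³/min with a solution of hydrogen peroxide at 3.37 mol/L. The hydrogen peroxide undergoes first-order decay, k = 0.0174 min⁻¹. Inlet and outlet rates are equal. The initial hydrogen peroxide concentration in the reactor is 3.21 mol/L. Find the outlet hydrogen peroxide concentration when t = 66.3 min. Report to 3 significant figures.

V dC/dt = Q(C_in − C) − k V C.
dC/dt = (Q/V) C_in − (Q/V + k) C; effective rate a = Q/V + k = 0.016859 + 0.0174 = 0.034259 min⁻¹.
C_ss = Q C_in/(Q + kV) = 1.6584 mol/L; C(t) = C_ss + (C₀ − C_ss) e^(−a t).
C(66.3) = 1.6584 + (1.5516)·e^(−0.034259·66.3) = 1.6584 + (1.5516)·0.10317 = 1.8185 mol/L.

1.82 mol/L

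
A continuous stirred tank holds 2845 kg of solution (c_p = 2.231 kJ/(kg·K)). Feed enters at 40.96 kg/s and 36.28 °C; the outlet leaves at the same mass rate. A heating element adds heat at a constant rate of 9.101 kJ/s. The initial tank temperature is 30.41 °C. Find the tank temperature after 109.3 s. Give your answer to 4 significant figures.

35.14 °C

M c_p dT/dt = ṁ c_p (T_in − T) + Q̇.
τ = M/ṁ = 69.4580 s; T_ss = T_in + Q̇/(ṁ c_p) = 36.28 + 9.101/(40.96·2.231) = 36.3796 °C.
Integrating: T(t) = T_ss + (T₀ − T_ss) e^(−t/τ).
T(109.3) = 36.3796 + (-5.96959)·e^(−109.3/69.4580) = 36.3796 + (-5.96959)·0.207295 = 35.1421 °C.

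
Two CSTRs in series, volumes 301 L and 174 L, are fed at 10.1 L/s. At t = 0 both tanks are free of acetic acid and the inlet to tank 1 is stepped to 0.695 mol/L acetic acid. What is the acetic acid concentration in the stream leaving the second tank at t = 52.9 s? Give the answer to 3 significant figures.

0.460 mol/L

Species balance on tank i: dCᵢ/dt = (Cᵢ₋₁ − Cᵢ)/τᵢ with τᵢ = Vᵢ/Q.
τ₁ = 301/10.1 = 29.802 s; τ₂ = 174/10.1 = 17.228 s.
Tank 1: C₁ = C_in(1 − e^(−t/τ₁)). Tank 2 (τ₁ ≠ τ₂): C₂ = C_in[1 − (τ₁ e^(−t/τ₁) − τ₂ e^(−t/τ₂))/(τ₁ − τ₂)].
At t = 52.9: e^(−t/τ₁) = 0.16948, e^(−t/τ₂) = 0.046392.
C₂ = 0.695·[1 − (29.802·0.16948 − 17.228·0.046392)/(12.574)] = 0.695·0.66189 = 0.46001 mol/L.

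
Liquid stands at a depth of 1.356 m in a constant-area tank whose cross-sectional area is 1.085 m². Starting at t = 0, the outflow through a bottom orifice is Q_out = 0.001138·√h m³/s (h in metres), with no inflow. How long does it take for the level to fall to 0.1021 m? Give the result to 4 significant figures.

1611 s

With no inflow, A dh/dt = −0.001138 √h.
Separate and integrate: 2(√h − √h₀) = −(0.001138/A) t.
t = 2A(√h₀ − √h)/0.001138 = 2·1.085·(√1.356 − √0.1021)/0.001138
  = 2.17000 × (1.16447 − 0.319531) / 0.001138 = 1611.18 s.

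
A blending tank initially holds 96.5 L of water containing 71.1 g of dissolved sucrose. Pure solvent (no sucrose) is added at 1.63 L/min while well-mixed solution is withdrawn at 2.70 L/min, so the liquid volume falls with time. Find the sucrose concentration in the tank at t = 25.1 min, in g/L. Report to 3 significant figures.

Total volume: dV/dt = Q_in − Q_out = -1.0700 L/min, so V(t) = 96.5 − 1.0700 t and V(25.1) = 69.643 L.
No sucrose enters, so dm/dt = −Q_out · (m/V).
Separate: dm/m = −Q_out dt/V(t) ⇒ ln(m/m₀) = −(Q_out/(Q_in−Q_out)) ln(V/V₀).
m = m₀ (V₀/V)^(Q_out/(Q_in−Q_out)) = 71.1 × (96.5/69.643)^(-2.5234) = 31.220 g.
C = m/V = 31.220/69.643 = 0.44829 g/L.

0.448 g/L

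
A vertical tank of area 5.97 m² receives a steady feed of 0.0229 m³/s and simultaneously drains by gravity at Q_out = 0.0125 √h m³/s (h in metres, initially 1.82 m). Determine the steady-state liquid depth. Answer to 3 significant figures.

3.36 m

Level balance: A dh/dt = 0.0229 − 0.0125 √h. Setting dh/dt = 0:
Q_in = 0.0125 √h_ss ⇒ √h_ss = 0.0229/0.0125 = 1.8320.
h_ss = 1.8320² = 3.3562 m. (Since h₀ = 1.82 m < h_ss, the level will rise toward this value.)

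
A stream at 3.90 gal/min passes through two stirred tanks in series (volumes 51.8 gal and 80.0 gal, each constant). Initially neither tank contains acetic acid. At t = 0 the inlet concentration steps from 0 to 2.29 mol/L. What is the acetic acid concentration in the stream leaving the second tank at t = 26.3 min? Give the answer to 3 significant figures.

Each tank obeys Vᵢ dCᵢ/dt = Q(Cᵢ₋₁ − Cᵢ), so τᵢ = Vᵢ/Q.
τ₁ = 51.8/3.90 = 13.282 min; τ₂ = 80.0/3.90 = 20.513 min.
Tank 1: C₁ = C_in(1 − e^(−t/τ₁)). Tank 2 (τ₁ ≠ τ₂): C₂ = C_in[1 − (τ₁ e^(−t/τ₁) − τ₂ e^(−t/τ₂))/(τ₁ − τ₂)].
At t = 26.3: e^(−t/τ₁) = 0.13805, e^(−t/τ₂) = 0.27745.
C₂ = 2.29·[1 − (13.282·0.13805 − 20.513·0.27745)/(-7.2308)] = 2.29·0.46650 = 1.0683 mol/L.

1.07 mol/L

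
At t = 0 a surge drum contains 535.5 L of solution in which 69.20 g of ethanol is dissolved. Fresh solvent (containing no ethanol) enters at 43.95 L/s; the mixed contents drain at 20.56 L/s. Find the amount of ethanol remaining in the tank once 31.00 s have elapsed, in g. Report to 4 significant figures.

32.60 g

Let m(t) be the amount of ethanol. Volume: V(t) = V₀ + (Q_in − Q_out) t = 535.5 + 23.3900 t; V(31.00) = 1260.59 L.
No ethanol enters, so dm/dt = −Q_out · (m/V).
Separate: dm/m = −Q_out dt/V(t) ⇒ ln(m/m₀) = −(Q_out/(Q_in−Q_out)) ln(V/V₀).
m = m₀ (V₀/V)^(Q_out/(Q_in−Q_out)) = 69.20 × (535.5/1260.59)^(0.879008) = 32.6046 g.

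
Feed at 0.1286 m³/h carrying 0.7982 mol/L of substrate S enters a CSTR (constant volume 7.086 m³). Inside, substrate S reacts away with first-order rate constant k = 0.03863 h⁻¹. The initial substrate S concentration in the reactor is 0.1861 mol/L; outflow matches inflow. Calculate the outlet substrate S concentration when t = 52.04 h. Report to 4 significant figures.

V dC/dt = Q(C_in − C) − k V C.
dC/dt = (Q/V) C_in − (Q/V + k) C; effective rate a = Q/V + k = 0.0181485 + 0.03863 = 0.0567785 h⁻¹.
C_ss = Q C_in/(Q + kV) = 0.255134 mol/L; C(t) = C_ss + (C₀ − C_ss) e^(−a t).
C(52.04) = 0.255134 + (-0.0690338)·e^(−0.0567785·52.04) = 0.255134 + (-0.0690338)·0.0520916 = 0.251538 mol/L.

0.2515 mol/L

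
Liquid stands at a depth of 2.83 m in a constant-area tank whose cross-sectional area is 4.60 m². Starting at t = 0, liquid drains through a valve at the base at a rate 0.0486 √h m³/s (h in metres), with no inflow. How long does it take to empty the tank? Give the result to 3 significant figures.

318 s

Accumulation of liquid (constant cross-section A): A dh/dt = −0.0486 √h.
Separate and integrate: 2(√h − √h₀) = −(0.0486/A) t.
Tank is empty when √h = 0: t_empty = 2A√h₀/0.0486.
t_empty = 2·4.60·√2.83/0.0486 = 9.2000·1.6823/0.0486 = 318.45 s.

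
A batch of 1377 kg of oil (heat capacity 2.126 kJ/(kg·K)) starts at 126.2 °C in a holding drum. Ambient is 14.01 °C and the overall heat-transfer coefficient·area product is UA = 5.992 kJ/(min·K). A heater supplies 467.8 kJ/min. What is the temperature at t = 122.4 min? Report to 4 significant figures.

Lumped-capacitance energy balance: M c_p dT/dt = UA(T_amb − T) + Q̇.
dT/dt = (T_ss − T)/τ with T_ss = T_amb + Q̇/UA = 14.01 + 467.8/5.992 = 92.0808 °C, τ = M c_p/UA = 1377·2.126/5.992 = 488.568 min.
Solution: T(t) = T_ss + (T₀ − T_ss) e^(−t/τ).
T(122.4) = 92.0808 + (34.1192)·0.778390 = 118.639 °C.

118.6 °C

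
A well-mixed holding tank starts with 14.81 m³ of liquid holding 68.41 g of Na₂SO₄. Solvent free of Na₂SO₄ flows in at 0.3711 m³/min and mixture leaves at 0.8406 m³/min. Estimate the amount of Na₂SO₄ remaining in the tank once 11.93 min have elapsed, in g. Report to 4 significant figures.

Let m(t) be the amount of Na₂SO₄. Volume: V(t) = V₀ + (Q_in − Q_out) t = 14.81 − 0.469500 t; V(11.93) = 9.20886 m³.
No Na₂SO₄ enters, so dm/dt = −Q_out · (m/V).
dm/m = −Q_out dt/(V₀ − 0.469500 t); integrating gives ln(m/m₀) = −(Q_out/(Q_in−Q_out)) ln(V/V₀).
m = m₀ (V₀/V)^(Q_out/(Q_in−Q_out)) = 68.41 × (14.81/9.20886)^(-1.79042) = 29.2193 g.

29.22 g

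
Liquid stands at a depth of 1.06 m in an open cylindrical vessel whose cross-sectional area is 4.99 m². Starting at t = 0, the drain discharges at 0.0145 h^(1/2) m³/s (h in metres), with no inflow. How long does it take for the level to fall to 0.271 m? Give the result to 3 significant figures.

350 s

With no inflow, A dh/dt = −0.0145 √h.
∫ h^(−1/2) dh = −(0.0145/A) ∫ dt, giving 2√h = 2√h₀ − (0.0145/A) t.
t = 2A(√h₀ − √h)/0.0145 = 2·4.99·(√1.06 − √0.271)/0.0145
  = 9.9800 × (1.0296 − 0.52058) / 0.0145 = 350.32 s.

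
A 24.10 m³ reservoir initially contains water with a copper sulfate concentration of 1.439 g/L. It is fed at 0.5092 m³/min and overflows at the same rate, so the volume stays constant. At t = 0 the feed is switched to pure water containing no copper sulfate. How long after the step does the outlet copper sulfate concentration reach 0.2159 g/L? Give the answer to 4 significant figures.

89.78 min

Species balance: V dC/dt = Q(C_in − C) ⇒ τ = V/Q = 47.3291 min.
C(t) = C_in + (C₀ − C_in) e^(−t/τ). Set C = 0.2159 and solve for t:
e^(−t/τ) = (C − C_in)/(C₀ − C_in) = (0.2159 − 0)/(1.439 − 0) = 0.150035
t = −τ ln(…) = 47.3291 × 1.89689 = 89.7781 min.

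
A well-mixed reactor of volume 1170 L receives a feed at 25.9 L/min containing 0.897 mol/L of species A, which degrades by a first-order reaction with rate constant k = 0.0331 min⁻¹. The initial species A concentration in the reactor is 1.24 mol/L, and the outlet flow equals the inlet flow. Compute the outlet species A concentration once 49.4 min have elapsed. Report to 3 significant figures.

0.417 mol/L

Species balance: V dC/dt = Q C_in − Q C − k V C.
This is linear with rate a = Q/V + k = 0.055237 min⁻¹.
C_ss = Q C_in/(Q + kV) = 0.35948 mol/L; C(t) = C_ss + (C₀ − C_ss) e^(−a t).
C(49.4) = 0.35948 + (0.88052)·e^(−0.055237·49.4) = 0.35948 + (0.88052)·0.065304 = 0.41698 mol/L.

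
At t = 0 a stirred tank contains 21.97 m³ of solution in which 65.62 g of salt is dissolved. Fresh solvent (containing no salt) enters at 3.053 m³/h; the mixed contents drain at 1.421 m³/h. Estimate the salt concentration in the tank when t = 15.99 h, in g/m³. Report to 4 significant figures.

0.6905 g/m³

Let m(t) be the amount of salt. Volume: V(t) = V₀ + (Q_in − Q_out) t = 21.97 + 1.63200 t; V(15.99) = 48.0657 m³.
Solute balance: dm/dt = 0 − Q_out C = −Q_out m/V(t).
Separate: dm/m = −Q_out dt/V(t) ⇒ ln(m/m₀) = −(Q_out/(Q_in−Q_out)) ln(V/V₀).
m = m₀ (V₀/V)^(Q_out/(Q_in−Q_out)) = 65.62 × (21.97/48.0657)^(0.870711) = 33.1887 g.
C = m/V = 33.1887/48.0657 = 0.690486 g/m³.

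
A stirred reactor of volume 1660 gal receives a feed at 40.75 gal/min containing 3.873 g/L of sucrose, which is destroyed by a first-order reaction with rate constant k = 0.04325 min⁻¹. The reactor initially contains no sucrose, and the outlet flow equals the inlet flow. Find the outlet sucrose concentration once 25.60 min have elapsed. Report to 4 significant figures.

Accumulation = in − out − consumed: V dC/dt = Q C_in − Q C − k V C.
dC/dt = (Q/V) C_in − (Q/V + k) C; effective rate a = Q/V + k = 0.0245482 + 0.04325 = 0.0677982 min⁻¹.
C_ss = Q C_in/(Q + kV) = 1.40233 g/L; C(t) = C_ss + (C₀ − C_ss) e^(−a t).
C(25.60) = 1.40233 + (-1.40233)·e^(−0.0677982·25.60) = 1.40233 + (-1.40233)·0.176288 = 1.15511 g/L.

1.155 g/L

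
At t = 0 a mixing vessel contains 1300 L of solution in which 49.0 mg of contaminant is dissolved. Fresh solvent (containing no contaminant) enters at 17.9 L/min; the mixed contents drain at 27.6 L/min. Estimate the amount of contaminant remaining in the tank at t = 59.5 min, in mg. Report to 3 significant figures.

9.22 mg

Total volume: dV/dt = Q_in − Q_out = -9.7000 L/min, so V(t) = 1300 − 9.7000 t and V(59.5) = 722.85 L.
Species balance (pure solvent in): dm/dt = −Q_out · m/V(t).
dm/m = −Q_out dt/(V₀ − 9.7000 t); integrating gives ln(m/m₀) = −(Q_out/(Q_in−Q_out)) ln(V/V₀).
m = m₀ (V₀/V)^(Q_out/(Q_in−Q_out)) = 49.0 × (1300/722.85)^(-2.8454) = 9.2242 mg.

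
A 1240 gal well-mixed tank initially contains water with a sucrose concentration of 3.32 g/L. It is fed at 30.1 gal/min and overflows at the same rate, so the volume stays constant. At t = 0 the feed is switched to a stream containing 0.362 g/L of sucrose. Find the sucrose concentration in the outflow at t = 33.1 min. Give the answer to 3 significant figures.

1.69 g/L

Unsteady species balance (constant V, well mixed): V dC/dt = Q(C_in − C).
Time constant τ = V/Q = 1240/30.1 = 41.196 min.
C approaches C_in exponentially: C(t) = C_in + (C₀ − C_in) e^(−t/τ).
C(33.1) = 0.362 + (3.32 − 0.362)·e^(−33.1/41.196) = 0.362 + (2.9580)·0.44777 = 1.6865 g/L.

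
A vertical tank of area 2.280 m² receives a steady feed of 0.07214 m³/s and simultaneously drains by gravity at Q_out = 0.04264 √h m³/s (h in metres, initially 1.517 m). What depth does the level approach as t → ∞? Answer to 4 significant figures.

2.862 m

Level balance: A dh/dt = 0.07214 − 0.04264 √h. Setting dh/dt = 0:
Q_in = 0.04264 √h_ss ⇒ √h_ss = 0.07214/0.04264 = 1.69184.
h_ss = 1.69184² = 2.86232 m. (Since h₀ = 1.517 m < h_ss, the level will rise toward this value.)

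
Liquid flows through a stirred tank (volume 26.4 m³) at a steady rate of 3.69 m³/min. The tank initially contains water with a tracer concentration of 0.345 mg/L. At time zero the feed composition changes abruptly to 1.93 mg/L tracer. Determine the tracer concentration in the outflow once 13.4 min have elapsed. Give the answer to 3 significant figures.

1.69 mg/L

Species balance on the tank: V dC/dt = Q(C_in − C).
Time constant τ = V/Q = 26.4/3.69 = 7.1545 min.
Integrating: C(t) = C_in + (C₀ − C_in) e^(−t/τ).
C(13.4) = 1.93 + (0.345 − 1.93)·e^(−13.4/7.1545) = 1.93 + (-1.5850)·0.15367 = 1.6864 mg/L.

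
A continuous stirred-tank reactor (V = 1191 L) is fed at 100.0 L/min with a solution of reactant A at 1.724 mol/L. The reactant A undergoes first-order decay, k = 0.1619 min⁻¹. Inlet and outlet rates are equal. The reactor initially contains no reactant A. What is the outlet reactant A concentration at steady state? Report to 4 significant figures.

V dC/dt = Q(C_in − C) − k V C.
Steady state (dC/dt = 0): C_ss = Q C_in/(Q + kV) = C_in/(1 + kV/Q).
C_ss = 100.0·1.724/(100.0 + 0.1619·1191) = 172.400/292.823 = 0.588752 mol/L.

0.5888 mol/L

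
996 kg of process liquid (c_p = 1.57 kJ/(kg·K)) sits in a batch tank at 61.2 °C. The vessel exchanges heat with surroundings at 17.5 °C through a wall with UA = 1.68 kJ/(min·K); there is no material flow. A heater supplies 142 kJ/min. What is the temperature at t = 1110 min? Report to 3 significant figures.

M c_p dT/dt = −UA(T − T_amb) + Q̇.
dT/dt = (T_ss − T)/τ with T_ss = T_amb + Q̇/UA = 17.5 + 142/1.68 = 102.02 °C, τ = M c_p/UA = 996·1.57/1.68 = 930.79 min.
Integrating: T(t) = T_ss + (T₀ − T_ss) e^(−t/τ).
T(1110) = 102.02 + (-40.824)·0.30345 = 89.636 °C.

89.6 °C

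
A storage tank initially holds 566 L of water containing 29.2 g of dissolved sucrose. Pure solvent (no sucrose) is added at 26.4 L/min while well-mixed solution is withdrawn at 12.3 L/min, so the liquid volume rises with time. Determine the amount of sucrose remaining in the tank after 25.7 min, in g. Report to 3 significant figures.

19.0 g

Let m(t) be the amount of sucrose. Volume: V(t) = V₀ + (Q_in − Q_out) t = 566 + 14.100 t; V(25.7) = 928.37 L.
Species balance (pure solvent in): dm/dt = −Q_out · m/V(t).
Separate: dm/m = −Q_out dt/V(t) ⇒ ln(m/m₀) = −(Q_out/(Q_in−Q_out)) ln(V/V₀).
m = m₀ (V₀/V)^(Q_out/(Q_in−Q_out)) = 29.2 × (566/928.37)^(0.87234) = 18.963 g.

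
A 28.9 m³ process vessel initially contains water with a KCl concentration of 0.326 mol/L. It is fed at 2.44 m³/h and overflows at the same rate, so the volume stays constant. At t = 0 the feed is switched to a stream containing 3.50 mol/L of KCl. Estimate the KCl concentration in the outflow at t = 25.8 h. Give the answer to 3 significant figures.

3.14 mol/L

Species balance on the tank: V dC/dt = Q(C_in − C).
Time constant τ = V/Q = 28.9/2.44 = 11.844 h.
C approaches C_in exponentially: C(t) = C_in + (C₀ − C_in) e^(−t/τ).
C(25.8) = 3.50 + (0.326 − 3.50)·e^(−25.8/11.844) = 3.50 + (-3.1740)·0.11324 = 3.1406 mol/L.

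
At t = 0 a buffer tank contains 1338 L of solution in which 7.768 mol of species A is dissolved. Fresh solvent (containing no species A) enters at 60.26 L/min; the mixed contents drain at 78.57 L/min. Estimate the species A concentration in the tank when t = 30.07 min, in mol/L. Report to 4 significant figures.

Let m(t) be the amount of species A. Volume: V(t) = V₀ + (Q_in − Q_out) t = 1338 − 18.3100 t; V(30.07) = 787.418 L.
Solute balance: dm/dt = 0 − Q_out C = −Q_out m/V(t).
Separate: dm/m = −Q_out dt/V(t) ⇒ ln(m/m₀) = −(Q_out/(Q_in−Q_out)) ln(V/V₀).
m = m₀ (V₀/V)^(Q_out/(Q_in−Q_out)) = 7.768 × (1338/787.418)^(-4.29110) = 0.798512 mol.
C = m/V = 0.798512/787.418 = 0.00101409 mol/L.

0.001014 mol/L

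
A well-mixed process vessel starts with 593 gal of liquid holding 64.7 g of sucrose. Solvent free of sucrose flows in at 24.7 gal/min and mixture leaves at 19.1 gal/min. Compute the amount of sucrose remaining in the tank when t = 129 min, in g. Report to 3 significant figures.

Total volume: dV/dt = Q_in − Q_out = 5.6000 gal/min, so V(t) = 593 + 5.6000 t and V(129) = 1315.4 gal.
No sucrose enters, so dm/dt = −Q_out · (m/V).
Separate: dm/m = −Q_out dt/V(t) ⇒ ln(m/m₀) = −(Q_out/(Q_in−Q_out)) ln(V/V₀).
m = m₀ (V₀/V)^(Q_out/(Q_in−Q_out)) = 64.7 × (593/1315.4)^(3.4107) = 4.2735 g.

4.27 g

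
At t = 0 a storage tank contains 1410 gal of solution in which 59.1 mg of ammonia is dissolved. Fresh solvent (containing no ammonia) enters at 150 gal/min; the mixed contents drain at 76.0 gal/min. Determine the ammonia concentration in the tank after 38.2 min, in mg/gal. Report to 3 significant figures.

Total volume: dV/dt = Q_in − Q_out = 74.000 gal/min, so V(t) = 1410 + 74.000 t and V(38.2) = 4236.8 gal.
Solute balance: dm/dt = 0 − Q_out C = −Q_out m/V(t).
dm/m = −Q_out dt/(V₀ + 74.000 t); integrating gives ln(m/m₀) = −(Q_out/(Q_in−Q_out)) ln(V/V₀).
m = m₀ (V₀/V)^(Q_out/(Q_in−Q_out)) = 59.1 × (1410/4236.8)^(1.0270) = 19.092 mg.
C = m/V = 19.092/4236.8 = 0.0045063 mg/gal.

0.00451 mg/gal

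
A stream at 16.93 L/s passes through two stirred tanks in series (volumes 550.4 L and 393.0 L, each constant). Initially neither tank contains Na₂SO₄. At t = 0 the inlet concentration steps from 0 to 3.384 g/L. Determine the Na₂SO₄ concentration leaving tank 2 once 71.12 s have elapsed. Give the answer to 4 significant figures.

2.451 g/L

Species balance on tank i: dCᵢ/dt = (Cᵢ₋₁ − Cᵢ)/τᵢ with τᵢ = Vᵢ/Q.
τ₁ = 550.4/16.93 = 32.5103 s; τ₂ = 393.0/16.93 = 23.2132 s.
Tank 1: C₁ = C_in(1 − e^(−t/τ₁)). Tank 2 (τ₁ ≠ τ₂): C₂ = C_in[1 − (τ₁ e^(−t/τ₁) − τ₂ e^(−t/τ₂))/(τ₁ − τ₂)].
At t = 71.12: e^(−t/τ₁) = 0.112184, e^(−t/τ₂) = 0.0467113.
C₂ = 3.384·[1 − (32.5103·0.112184 − 23.2132·0.0467113)/(9.29711)] = 3.384·0.724341 = 2.45117 g/L.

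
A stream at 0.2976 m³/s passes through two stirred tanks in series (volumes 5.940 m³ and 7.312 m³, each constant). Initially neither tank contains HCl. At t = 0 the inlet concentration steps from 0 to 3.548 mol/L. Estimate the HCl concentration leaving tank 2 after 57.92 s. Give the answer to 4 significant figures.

Species balance on tank i: dCᵢ/dt = (Cᵢ₋₁ − Cᵢ)/τᵢ with τᵢ = Vᵢ/Q.
τ₁ = 5.940/0.2976 = 19.9597 s; τ₂ = 7.312/0.2976 = 24.5699 s.
Tank 1: C₁ = C_in(1 − e^(−t/τ₁)). Tank 2 (τ₁ ≠ τ₂): C₂ = C_in[1 − (τ₁ e^(−t/τ₁) − τ₂ e^(−t/τ₂))/(τ₁ − τ₂)].
At t = 57.92: e^(−t/τ₁) = 0.0549215, e^(−t/τ₂) = 0.0946701.
C₂ = 3.548·[1 − (19.9597·0.0549215 − 24.5699·0.0946701)/(-4.61022)] = 3.548·0.733240 = 2.60154 mol/L.

2.602 mol/L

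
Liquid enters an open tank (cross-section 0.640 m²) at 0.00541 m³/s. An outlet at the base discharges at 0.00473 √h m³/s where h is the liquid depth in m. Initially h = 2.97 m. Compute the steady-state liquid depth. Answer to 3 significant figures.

Level balance: A dh/dt = 0.00541 − 0.00473 √h. Setting dh/dt = 0:
Q_in = 0.00473 √h_ss ⇒ √h_ss = 0.00541/0.00473 = 1.1438.
h_ss = 1.1438² = 1.3082 m. (Since h₀ = 2.97 m > h_ss, the level will fall toward this value.)

1.31 m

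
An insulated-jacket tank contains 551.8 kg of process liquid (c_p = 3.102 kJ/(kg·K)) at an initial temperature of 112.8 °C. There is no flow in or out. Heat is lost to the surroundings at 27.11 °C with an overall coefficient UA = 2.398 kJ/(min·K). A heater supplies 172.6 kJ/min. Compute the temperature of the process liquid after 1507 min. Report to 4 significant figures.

M c_p dT/dt = −UA(T − T_amb) + Q̇.
dT/dt = (T_ss − T)/τ with T_ss = T_amb + Q̇/UA = 27.11 + 172.6/2.398 = 99.0866 °C, τ = M c_p/UA = 551.8·3.102/2.398 = 713.796 min.
This is linear first-order; T(t) = T_ss + (T₀ − T_ss) e^(−t/τ).
T(1507) = 99.0866 + (13.7134)·0.121087 = 100.747 °C.

100.7 °C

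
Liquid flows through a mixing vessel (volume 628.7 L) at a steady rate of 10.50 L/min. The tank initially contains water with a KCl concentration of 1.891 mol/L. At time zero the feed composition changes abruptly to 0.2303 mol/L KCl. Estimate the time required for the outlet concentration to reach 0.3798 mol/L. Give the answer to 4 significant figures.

Species balance: V dC/dt = Q(C_in − C) ⇒ τ = V/Q = 59.8762 min.
C(t) = C_in + (C₀ − C_in) e^(−t/τ). Set C = 0.3798 and solve for t:
e^(−t/τ) = (C − C_in)/(C₀ − C_in) = (0.3798 − 0.2303)/(1.891 − 0.2303) = 0.0900223
t = −τ ln(…) = 59.8762 × 2.40770 = 144.164 min.

144.2 min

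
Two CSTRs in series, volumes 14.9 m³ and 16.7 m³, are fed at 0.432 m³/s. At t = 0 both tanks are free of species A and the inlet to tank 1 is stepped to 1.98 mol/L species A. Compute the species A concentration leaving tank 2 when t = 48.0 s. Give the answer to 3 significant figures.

0.748 mol/L

Species balance on tank i: dCᵢ/dt = (Cᵢ₋₁ − Cᵢ)/τᵢ with τᵢ = Vᵢ/Q.
τ₁ = 14.9/0.432 = 34.491 s; τ₂ = 16.7/0.432 = 38.657 s.
Tank 1: C₁ = C_in(1 − e^(−t/τ₁)). Tank 2 (τ₁ ≠ τ₂): C₂ = C_in[1 − (τ₁ e^(−t/τ₁) − τ₂ e^(−t/τ₂))/(τ₁ − τ₂)].
At t = 48.0: e^(−t/τ₁) = 0.24866, e^(−t/τ₂) = 0.28890.
C₂ = 1.98·[1 − (34.491·0.24866 − 38.657·0.28890)/(-4.1667)] = 1.98·0.37799 = 0.74842 mol/L.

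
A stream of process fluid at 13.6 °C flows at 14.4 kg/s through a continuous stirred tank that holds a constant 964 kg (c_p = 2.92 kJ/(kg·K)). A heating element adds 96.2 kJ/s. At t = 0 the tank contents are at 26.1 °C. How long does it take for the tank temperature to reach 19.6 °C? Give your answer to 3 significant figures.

67.7 s

M c_p dT/dt = ṁ c_p (T_in − T) + Q̇.
τ = M/ṁ = 66.944 s; T_ss = T_in + Q̇/(ṁ c_p) = 15.888 °C.
T(t) = T_ss + (T₀ − T_ss) e^(−t/τ). Set T = 19.6:
e^(−t/τ) = (19.6 − 15.888)/(26.1 − 15.888) = 0.36350
t = −66.944 · ln(0.36350) = 67.746 s.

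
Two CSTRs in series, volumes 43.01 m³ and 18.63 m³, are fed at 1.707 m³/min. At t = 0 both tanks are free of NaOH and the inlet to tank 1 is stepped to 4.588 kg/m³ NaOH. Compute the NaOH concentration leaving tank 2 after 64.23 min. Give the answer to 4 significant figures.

Time constants: τᵢ = Vᵢ/Q for each well-mixed tank.
τ₁ = 43.01/1.707 = 25.1963 min; τ₂ = 18.63/1.707 = 10.9139 min.
Solving the cascade with C₁(0)=C₂(0)=0 gives C₂(t) = C_in[1 − (τ₁ e^(−t/τ₁) − τ₂ e^(−t/τ₂))/(τ₁ − τ₂)].
At t = 64.23: e^(−t/τ₁) = 0.0781450, e^(−t/τ₂) = 0.00278039.
C₂ = 4.588·[1 − (25.1963·0.0781450 − 10.9139·0.00278039)/(14.2824)] = 4.588·0.864265 = 3.96525 kg/m³.

3.965 kg/m³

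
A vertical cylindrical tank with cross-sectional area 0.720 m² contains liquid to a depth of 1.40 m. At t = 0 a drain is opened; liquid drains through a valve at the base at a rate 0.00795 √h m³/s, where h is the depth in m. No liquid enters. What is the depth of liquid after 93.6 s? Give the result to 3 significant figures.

Mass balance (ρ constant): A dh/dt = −0.00795 √h.
Separate and integrate: 2(√h − √h₀) = −(0.00795/A) t.
√h = √1.40 − 0.00795·93.6/(2·0.720) = 1.1832 − 0.51675 = 0.66647.
h = 0.66647² = 0.44418 m.

0.444 m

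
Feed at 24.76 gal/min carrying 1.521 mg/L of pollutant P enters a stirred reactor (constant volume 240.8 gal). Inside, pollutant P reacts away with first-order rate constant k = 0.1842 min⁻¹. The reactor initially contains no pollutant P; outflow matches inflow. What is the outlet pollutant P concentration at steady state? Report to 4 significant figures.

Accumulation = in − out − consumed: V dC/dt = Q C_in − Q C − k V C.
At steady state: 0 = Q C_in − (Q + kV) C_ss, so C_ss = Q C_in/(Q + kV).
C_ss = 24.76·1.521/(24.76 + 0.1842·240.8) = 37.6600/69.1154 = 0.544886 mg/L.

0.5449 mg/L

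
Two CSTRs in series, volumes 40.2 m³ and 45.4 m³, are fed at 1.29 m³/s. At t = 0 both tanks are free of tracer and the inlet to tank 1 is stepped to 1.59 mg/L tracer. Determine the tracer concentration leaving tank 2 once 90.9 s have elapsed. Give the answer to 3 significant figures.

1.21 mg/L

Species balance on tank i: dCᵢ/dt = (Cᵢ₋₁ − Cᵢ)/τᵢ with τᵢ = Vᵢ/Q.
τ₁ = 40.2/1.29 = 31.163 s; τ₂ = 45.4/1.29 = 35.194 s.
Tank 1: C₁ = C_in(1 − e^(−t/τ₁)). Tank 2 (τ₁ ≠ τ₂): C₂ = C_in[1 − (τ₁ e^(−t/τ₁) − τ₂ e^(−t/τ₂))/(τ₁ − τ₂)].
At t = 90.9: e^(−t/τ₁) = 0.054099, e^(−t/τ₂) = 0.075559.
C₂ = 1.59·[1 − (31.163·0.054099 − 35.194·0.075559)/(-4.0310)] = 1.59·0.75854 = 1.2061 mg/L.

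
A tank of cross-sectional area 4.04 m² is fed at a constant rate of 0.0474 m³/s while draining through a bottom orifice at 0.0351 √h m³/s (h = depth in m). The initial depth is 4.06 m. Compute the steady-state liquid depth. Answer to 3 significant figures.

Mass balance (ρ constant): A dh/dt = Q_in − 0.0351 √h. At steady state dh/dt = 0:
Q_in = 0.0351 √h_ss ⇒ √h_ss = 0.0474/0.0351 = 1.3504.
h_ss = 1.3504² = 1.8237 m. (Since h₀ = 4.06 m > h_ss, the level will fall toward this value.)

1.82 m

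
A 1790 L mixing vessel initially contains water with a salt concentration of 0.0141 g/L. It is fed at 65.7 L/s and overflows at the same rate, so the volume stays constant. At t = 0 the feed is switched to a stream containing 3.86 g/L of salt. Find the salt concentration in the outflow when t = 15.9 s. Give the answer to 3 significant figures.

Mass balance on the solute (V constant): V dC/dt = Q(C_in − C).
Time constant τ = V/Q = 1790/65.7 = 27.245 s.
Solution: C(t) = C_in + (C₀ − C_in) e^(−t/τ).
C(15.9) = 3.86 + (0.0141 − 3.86)·e^(−15.9/27.245) = 3.86 + (-3.8459)·0.55789 = 1.7144 g/L.

1.71 g/L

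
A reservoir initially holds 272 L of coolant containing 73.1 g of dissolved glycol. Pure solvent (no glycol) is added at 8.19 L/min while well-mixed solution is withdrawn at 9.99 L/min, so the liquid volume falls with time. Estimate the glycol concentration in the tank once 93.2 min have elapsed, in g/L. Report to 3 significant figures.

0.00342 g/L

Let m(t) be the amount of glycol. Volume: V(t) = V₀ + (Q_in − Q_out) t = 272 − 1.8000 t; V(93.2) = 104.24 L.
No glycol enters, so dm/dt = −Q_out · (m/V).
dm/m = −Q_out dt/(V₀ − 1.8000 t); integrating gives ln(m/m₀) = −(Q_out/(Q_in−Q_out)) ln(V/V₀).
m = m₀ (V₀/V)^(Q_out/(Q_in−Q_out)) = 73.1 × (272/104.24)^(-5.5500) = 0.35658 g.
C = m/V = 0.35658/104.24 = 0.0034207 g/L.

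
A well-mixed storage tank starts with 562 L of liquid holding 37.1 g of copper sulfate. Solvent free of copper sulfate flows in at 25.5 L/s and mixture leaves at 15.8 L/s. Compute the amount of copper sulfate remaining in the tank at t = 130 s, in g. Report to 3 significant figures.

Let m(t) be the amount of copper sulfate. Volume: V(t) = V₀ + (Q_in − Q_out) t = 562 + 9.7000 t; V(130) = 1823.0 L.
Species balance (pure solvent in): dm/dt = −Q_out · m/V(t).
dm/m = −Q_out dt/(V₀ + 9.7000 t); integrating gives ln(m/m₀) = −(Q_out/(Q_in−Q_out)) ln(V/V₀).
m = m₀ (V₀/V)^(Q_out/(Q_in−Q_out)) = 37.1 × (562/1823.0)^(1.6289) = 5.4568 g.

5.46 g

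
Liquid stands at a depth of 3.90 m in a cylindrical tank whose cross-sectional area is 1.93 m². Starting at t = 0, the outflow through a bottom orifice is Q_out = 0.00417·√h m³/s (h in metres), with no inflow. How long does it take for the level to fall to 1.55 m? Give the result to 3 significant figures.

Accumulation of liquid (constant cross-section A): A dh/dt = −0.00417 √h.
∫ h^(−1/2) dh = −(0.00417/A) ∫ dt, giving 2√h = 2√h₀ − (0.00417/A) t.
t = 2A(√h₀ − √h)/0.00417 = 2·1.93·(√3.90 − √1.55)/0.00417
  = 3.8600 × (1.9748 − 1.2450) / 0.00417 = 675.59 s.

676 s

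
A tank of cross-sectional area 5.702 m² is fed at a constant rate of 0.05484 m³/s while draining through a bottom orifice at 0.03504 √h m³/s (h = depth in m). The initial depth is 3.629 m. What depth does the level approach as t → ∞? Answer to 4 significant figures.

Level balance: A dh/dt = 0.05484 − 0.03504 √h. Setting dh/dt = 0:
Q_in = 0.03504 √h_ss ⇒ √h_ss = 0.05484/0.03504 = 1.56507.
h_ss = 1.56507² = 2.44944 m. (Since h₀ = 3.629 m > h_ss, the level will fall toward this value.)

2.449 m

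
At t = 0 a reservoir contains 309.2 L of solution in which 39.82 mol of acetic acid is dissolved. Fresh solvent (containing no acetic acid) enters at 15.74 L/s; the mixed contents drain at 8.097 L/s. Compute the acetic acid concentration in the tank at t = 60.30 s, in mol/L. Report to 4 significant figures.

0.01967 mol/L

Let m(t) be the amount of acetic acid. Volume: V(t) = V₀ + (Q_in − Q_out) t = 309.2 + 7.64300 t; V(60.30) = 770.073 L.
Species balance (pure solvent in): dm/dt = −Q_out · m/V(t).
Separate: dm/m = −Q_out dt/V(t) ⇒ ln(m/m₀) = −(Q_out/(Q_in−Q_out)) ln(V/V₀).
m = m₀ (V₀/V)^(Q_out/(Q_in−Q_out)) = 39.82 × (309.2/770.073)^(1.05940) = 15.1450 mol.
C = m/V = 15.1450/770.073 = 0.0196669 mol/L.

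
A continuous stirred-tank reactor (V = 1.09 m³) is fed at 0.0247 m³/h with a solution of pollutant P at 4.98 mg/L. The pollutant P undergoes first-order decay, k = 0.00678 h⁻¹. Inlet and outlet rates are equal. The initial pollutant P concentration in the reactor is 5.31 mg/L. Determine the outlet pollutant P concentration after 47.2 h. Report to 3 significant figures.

4.20 mg/L

V dC/dt = Q(C_in − C) − k V C.
This is linear with rate a = Q/V + k = 0.029441 h⁻¹.
C_ss = Q C_in/(Q + kV) = 3.8331 mg/L; C(t) = C_ss + (C₀ − C_ss) e^(−a t).
C(47.2) = 3.8331 + (1.4769)·e^(−0.029441·47.2) = 3.8331 + (1.4769)·0.24918 = 4.2011 mg/L.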